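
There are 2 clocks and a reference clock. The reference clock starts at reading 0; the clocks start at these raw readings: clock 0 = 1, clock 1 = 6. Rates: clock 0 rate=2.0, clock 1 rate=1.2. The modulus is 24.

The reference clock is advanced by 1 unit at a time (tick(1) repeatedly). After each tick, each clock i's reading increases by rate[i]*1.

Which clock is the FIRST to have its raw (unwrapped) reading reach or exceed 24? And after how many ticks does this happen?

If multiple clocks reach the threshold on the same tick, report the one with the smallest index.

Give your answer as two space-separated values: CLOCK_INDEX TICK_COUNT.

clock 0: start=1, rate=2.0, needs 24-1 = 23; ticks = ceil(23/2.0) = ceil(11.5000) = 12; reading at tick 12 = 1 + 2.0*12 = 25.0000
clock 1: start=6, rate=1.2, needs 24-6 = 18; ticks = ceil(18/1.2) = ceil(15.0000) = 15; reading at tick 15 = 6 + 1.2*15 = 24.0000
Minimum tick count = 12; winners = [0]; smallest index = 0

Answer: 0 12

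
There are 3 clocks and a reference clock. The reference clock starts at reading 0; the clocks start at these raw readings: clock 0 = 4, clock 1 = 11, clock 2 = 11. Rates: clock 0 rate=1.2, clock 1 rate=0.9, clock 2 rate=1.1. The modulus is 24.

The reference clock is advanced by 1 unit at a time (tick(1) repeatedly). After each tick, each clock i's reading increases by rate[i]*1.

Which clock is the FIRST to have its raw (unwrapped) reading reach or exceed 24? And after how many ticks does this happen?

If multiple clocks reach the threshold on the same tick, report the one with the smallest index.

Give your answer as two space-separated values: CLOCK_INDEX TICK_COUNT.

Answer: 2 12

Derivation:
clock 0: start=4, rate=1.2, needs 24-4 = 20; ticks = ceil(20/1.2) = ceil(16.6667) = 17; reading at tick 17 = 4 + 1.2*17 = 24.4000
clock 1: start=11, rate=0.9, needs 24-11 = 13; ticks = ceil(13/0.9) = ceil(14.4444) = 15; reading at tick 15 = 11 + 0.9*15 = 24.5000
clock 2: start=11, rate=1.1, needs 24-11 = 13; ticks = ceil(13/1.1) = ceil(11.8182) = 12; reading at tick 12 = 11 + 1.1*12 = 24.2000
Minimum tick count = 12; winners = [2]; smallest index = 2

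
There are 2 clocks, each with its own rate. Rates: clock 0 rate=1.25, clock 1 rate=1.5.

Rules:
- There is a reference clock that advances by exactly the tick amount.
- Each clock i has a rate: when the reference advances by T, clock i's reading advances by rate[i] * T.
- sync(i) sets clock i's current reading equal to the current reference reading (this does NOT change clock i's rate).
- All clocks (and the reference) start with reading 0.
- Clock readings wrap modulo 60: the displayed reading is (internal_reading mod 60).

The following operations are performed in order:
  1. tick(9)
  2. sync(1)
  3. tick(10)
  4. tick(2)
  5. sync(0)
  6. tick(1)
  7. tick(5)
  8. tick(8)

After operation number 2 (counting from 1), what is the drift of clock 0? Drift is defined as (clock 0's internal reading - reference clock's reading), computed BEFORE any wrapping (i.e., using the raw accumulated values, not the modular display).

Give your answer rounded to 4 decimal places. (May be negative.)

After op 1 tick(9): ref=9.0000 raw=[11.2500 13.5000]
After op 2 sync(1): ref=9.0000 raw=[11.2500 9.0000]
Drift of clock 0 after op 2: 11.2500 - 9.0000 = 2.2500

Answer: 2.2500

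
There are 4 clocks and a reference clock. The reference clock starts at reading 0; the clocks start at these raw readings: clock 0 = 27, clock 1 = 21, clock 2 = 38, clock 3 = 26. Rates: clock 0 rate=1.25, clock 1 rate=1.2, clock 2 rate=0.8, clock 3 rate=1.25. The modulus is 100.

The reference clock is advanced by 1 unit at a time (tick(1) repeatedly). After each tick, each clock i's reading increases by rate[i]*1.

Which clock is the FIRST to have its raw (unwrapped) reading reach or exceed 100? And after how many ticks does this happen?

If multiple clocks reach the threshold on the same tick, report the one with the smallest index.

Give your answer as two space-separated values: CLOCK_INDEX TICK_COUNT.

clock 0: start=27, rate=1.25, needs 100-27 = 73; ticks = ceil(73/1.25) = ceil(58.4000) = 59; reading at tick 59 = 27 + 1.25*59 = 100.7500
clock 1: start=21, rate=1.2, needs 100-21 = 79; ticks = ceil(79/1.2) = ceil(65.8333) = 66; reading at tick 66 = 21 + 1.2*66 = 100.2000
clock 2: start=38, rate=0.8, needs 100-38 = 62; ticks = ceil(62/0.8) = ceil(77.5000) = 78; reading at tick 78 = 38 + 0.8*78 = 100.4000
clock 3: start=26, rate=1.25, needs 100-26 = 74; ticks = ceil(74/1.25) = ceil(59.2000) = 60; reading at tick 60 = 26 + 1.25*60 = 101.0000
Minimum tick count = 59; winners = [0]; smallest index = 0

Answer: 0 59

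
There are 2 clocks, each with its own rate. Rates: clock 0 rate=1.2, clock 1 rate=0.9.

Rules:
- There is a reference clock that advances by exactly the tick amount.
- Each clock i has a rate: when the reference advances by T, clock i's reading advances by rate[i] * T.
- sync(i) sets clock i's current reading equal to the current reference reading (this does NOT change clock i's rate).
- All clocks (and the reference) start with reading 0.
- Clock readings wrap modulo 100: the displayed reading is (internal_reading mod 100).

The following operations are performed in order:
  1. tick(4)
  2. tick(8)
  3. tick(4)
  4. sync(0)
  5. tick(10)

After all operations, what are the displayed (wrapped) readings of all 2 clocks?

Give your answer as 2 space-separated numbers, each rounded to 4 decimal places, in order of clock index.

Answer: 28.0000 23.4000

Derivation:
After op 1 tick(4): ref=4.0000 raw=[4.8000 3.6000]
After op 2 tick(8): ref=12.0000 raw=[14.4000 10.8000]
After op 3 tick(4): ref=16.0000 raw=[19.2000 14.4000]
After op 4 sync(0): ref=16.0000 raw=[16.0000 14.4000]
After op 5 tick(10): ref=26.0000 raw=[28.0000 23.4000]
Wrap final raw readings (mod 100): 28.0000 mod 100 = 28.0000; 23.4000 mod 100 = 23.4000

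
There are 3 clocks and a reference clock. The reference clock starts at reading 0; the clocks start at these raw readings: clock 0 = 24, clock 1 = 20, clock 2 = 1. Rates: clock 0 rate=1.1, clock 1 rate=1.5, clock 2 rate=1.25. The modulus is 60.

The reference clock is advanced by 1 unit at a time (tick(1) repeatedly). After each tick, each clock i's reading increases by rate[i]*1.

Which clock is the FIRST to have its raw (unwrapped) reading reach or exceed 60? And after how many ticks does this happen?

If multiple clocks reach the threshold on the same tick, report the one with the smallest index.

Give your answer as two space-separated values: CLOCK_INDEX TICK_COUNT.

Answer: 1 27

Derivation:
clock 0: start=24, rate=1.1, needs 60-24 = 36; ticks = ceil(36/1.1) = ceil(32.7273) = 33; reading at tick 33 = 24 + 1.1*33 = 60.3000
clock 1: start=20, rate=1.5, needs 60-20 = 40; ticks = ceil(40/1.5) = ceil(26.6667) = 27; reading at tick 27 = 20 + 1.5*27 = 60.5000
clock 2: start=1, rate=1.25, needs 60-1 = 59; ticks = ceil(59/1.25) = ceil(47.2000) = 48; reading at tick 48 = 1 + 1.25*48 = 61.0000
Minimum tick count = 27; winners = [1]; smallest index = 1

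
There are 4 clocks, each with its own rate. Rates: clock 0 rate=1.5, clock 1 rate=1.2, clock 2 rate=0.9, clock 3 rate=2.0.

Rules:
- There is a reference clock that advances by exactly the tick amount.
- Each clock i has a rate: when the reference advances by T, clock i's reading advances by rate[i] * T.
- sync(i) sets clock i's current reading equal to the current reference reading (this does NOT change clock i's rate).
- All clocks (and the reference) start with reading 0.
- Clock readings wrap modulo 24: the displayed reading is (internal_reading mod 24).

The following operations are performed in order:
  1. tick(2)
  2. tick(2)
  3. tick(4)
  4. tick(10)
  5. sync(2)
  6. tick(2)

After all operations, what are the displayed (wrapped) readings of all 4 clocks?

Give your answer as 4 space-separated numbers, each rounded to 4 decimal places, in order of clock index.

After op 1 tick(2): ref=2.0000 raw=[3.0000 2.4000 1.8000 4.0000]
After op 2 tick(2): ref=4.0000 raw=[6.0000 4.8000 3.6000 8.0000]
After op 3 tick(4): ref=8.0000 raw=[12.0000 9.6000 7.2000 16.0000]
After op 4 tick(10): ref=18.0000 raw=[27.0000 21.6000 16.2000 36.0000]
After op 5 sync(2): ref=18.0000 raw=[27.0000 21.6000 18.0000 36.0000]
After op 6 tick(2): ref=20.0000 raw=[30.0000 24.0000 19.8000 40.0000]
Wrap final raw readings (mod 24): 30.0000 mod 24 = 6.0000; 24.0000 mod 24 = 0.0000; 19.8000 mod 24 = 19.8000; 40.0000 mod 24 = 16.0000

Answer: 6.0000 0.0000 19.8000 16.0000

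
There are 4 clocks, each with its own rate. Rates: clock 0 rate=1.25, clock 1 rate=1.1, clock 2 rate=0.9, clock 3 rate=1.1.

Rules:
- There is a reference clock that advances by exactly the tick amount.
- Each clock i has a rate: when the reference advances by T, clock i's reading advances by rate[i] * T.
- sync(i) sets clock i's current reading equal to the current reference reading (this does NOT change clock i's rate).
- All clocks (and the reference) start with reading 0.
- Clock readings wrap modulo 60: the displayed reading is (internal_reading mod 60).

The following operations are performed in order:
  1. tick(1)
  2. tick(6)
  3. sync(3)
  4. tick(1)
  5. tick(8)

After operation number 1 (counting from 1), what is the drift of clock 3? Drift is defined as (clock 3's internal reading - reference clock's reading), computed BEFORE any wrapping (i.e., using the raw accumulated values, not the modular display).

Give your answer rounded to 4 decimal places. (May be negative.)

After op 1 tick(1): ref=1.0000 raw=[1.2500 1.1000 0.9000 1.1000]
Drift of clock 3 after op 1: 1.1000 - 1.0000 = 0.1000

Answer: 0.1000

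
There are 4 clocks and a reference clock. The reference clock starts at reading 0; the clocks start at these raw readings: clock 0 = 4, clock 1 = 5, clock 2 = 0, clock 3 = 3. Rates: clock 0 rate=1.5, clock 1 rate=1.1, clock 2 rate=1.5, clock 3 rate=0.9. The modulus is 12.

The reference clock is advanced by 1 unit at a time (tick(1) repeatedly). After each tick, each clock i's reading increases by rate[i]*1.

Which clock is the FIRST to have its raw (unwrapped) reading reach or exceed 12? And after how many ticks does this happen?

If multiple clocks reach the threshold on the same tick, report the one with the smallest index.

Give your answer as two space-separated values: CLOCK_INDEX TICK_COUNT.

clock 0: start=4, rate=1.5, needs 12-4 = 8; ticks = ceil(8/1.5) = ceil(5.3333) = 6; reading at tick 6 = 4 + 1.5*6 = 13.0000
clock 1: start=5, rate=1.1, needs 12-5 = 7; ticks = ceil(7/1.1) = ceil(6.3636) = 7; reading at tick 7 = 5 + 1.1*7 = 12.7000
clock 2: start=0, rate=1.5, needs 12-0 = 12; ticks = ceil(12/1.5) = ceil(8.0000) = 8; reading at tick 8 = 0 + 1.5*8 = 12.0000
clock 3: start=3, rate=0.9, needs 12-3 = 9; ticks = ceil(9/0.9) = ceil(10.0000) = 10; reading at tick 10 = 3 + 0.9*10 = 12.0000
Minimum tick count = 6; winners = [0]; smallest index = 0

Answer: 0 6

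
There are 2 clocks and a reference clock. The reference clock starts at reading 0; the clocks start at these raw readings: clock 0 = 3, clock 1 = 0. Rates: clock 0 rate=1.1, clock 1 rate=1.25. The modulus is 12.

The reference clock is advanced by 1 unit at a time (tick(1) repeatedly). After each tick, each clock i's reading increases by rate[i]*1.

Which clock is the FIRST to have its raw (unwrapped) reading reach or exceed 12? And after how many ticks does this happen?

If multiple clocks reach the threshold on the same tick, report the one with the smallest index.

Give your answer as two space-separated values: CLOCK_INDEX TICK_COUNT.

Answer: 0 9

Derivation:
clock 0: start=3, rate=1.1, needs 12-3 = 9; ticks = ceil(9/1.1) = ceil(8.1818) = 9; reading at tick 9 = 3 + 1.1*9 = 12.9000
clock 1: start=0, rate=1.25, needs 12-0 = 12; ticks = ceil(12/1.25) = ceil(9.6000) = 10; reading at tick 10 = 0 + 1.25*10 = 12.5000
Minimum tick count = 9; winners = [0]; smallest index = 0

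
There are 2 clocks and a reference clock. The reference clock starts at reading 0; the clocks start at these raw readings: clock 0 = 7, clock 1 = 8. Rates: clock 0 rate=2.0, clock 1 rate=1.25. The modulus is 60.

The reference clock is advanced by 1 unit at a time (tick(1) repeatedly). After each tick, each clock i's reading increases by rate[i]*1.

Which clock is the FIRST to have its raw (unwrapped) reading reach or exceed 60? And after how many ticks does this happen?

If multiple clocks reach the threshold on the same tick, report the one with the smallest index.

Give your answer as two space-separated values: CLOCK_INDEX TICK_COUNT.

clock 0: start=7, rate=2.0, needs 60-7 = 53; ticks = ceil(53/2.0) = ceil(26.5000) = 27; reading at tick 27 = 7 + 2.0*27 = 61.0000
clock 1: start=8, rate=1.25, needs 60-8 = 52; ticks = ceil(52/1.25) = ceil(41.6000) = 42; reading at tick 42 = 8 + 1.25*42 = 60.5000
Minimum tick count = 27; winners = [0]; smallest index = 0

Answer: 0 27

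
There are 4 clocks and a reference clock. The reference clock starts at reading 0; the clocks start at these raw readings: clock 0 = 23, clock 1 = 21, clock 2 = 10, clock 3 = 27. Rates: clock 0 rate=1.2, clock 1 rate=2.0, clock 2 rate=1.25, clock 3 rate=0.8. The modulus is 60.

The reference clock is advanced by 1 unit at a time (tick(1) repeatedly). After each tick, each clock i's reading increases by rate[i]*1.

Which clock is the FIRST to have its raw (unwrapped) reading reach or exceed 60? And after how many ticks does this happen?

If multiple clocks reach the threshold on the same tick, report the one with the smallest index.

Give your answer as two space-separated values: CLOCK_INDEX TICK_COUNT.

Answer: 1 20

Derivation:
clock 0: start=23, rate=1.2, needs 60-23 = 37; ticks = ceil(37/1.2) = ceil(30.8333) = 31; reading at tick 31 = 23 + 1.2*31 = 60.2000
clock 1: start=21, rate=2.0, needs 60-21 = 39; ticks = ceil(39/2.0) = ceil(19.5000) = 20; reading at tick 20 = 21 + 2.0*20 = 61.0000
clock 2: start=10, rate=1.25, needs 60-10 = 50; ticks = ceil(50/1.25) = ceil(40.0000) = 40; reading at tick 40 = 10 + 1.25*40 = 60.0000
clock 3: start=27, rate=0.8, needs 60-27 = 33; ticks = ceil(33/0.8) = ceil(41.2500) = 42; reading at tick 42 = 27 + 0.8*42 = 60.6000
Minimum tick count = 20; winners = [1]; smallest index = 1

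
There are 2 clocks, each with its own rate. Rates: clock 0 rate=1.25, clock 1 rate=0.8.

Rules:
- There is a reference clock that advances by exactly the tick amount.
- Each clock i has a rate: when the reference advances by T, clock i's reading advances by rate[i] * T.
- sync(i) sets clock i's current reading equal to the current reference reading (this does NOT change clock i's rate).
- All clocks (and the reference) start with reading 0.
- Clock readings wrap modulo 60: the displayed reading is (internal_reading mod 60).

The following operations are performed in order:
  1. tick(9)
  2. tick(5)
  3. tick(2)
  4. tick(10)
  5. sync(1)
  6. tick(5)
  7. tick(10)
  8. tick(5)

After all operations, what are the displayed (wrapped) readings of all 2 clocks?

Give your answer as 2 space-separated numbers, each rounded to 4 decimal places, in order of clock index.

After op 1 tick(9): ref=9.0000 raw=[11.2500 7.2000]
After op 2 tick(5): ref=14.0000 raw=[17.5000 11.2000]
After op 3 tick(2): ref=16.0000 raw=[20.0000 12.8000]
After op 4 tick(10): ref=26.0000 raw=[32.5000 20.8000]
After op 5 sync(1): ref=26.0000 raw=[32.5000 26.0000]
After op 6 tick(5): ref=31.0000 raw=[38.7500 30.0000]
After op 7 tick(10): ref=41.0000 raw=[51.2500 38.0000]
After op 8 tick(5): ref=46.0000 raw=[57.5000 42.0000]
Wrap final raw readings (mod 60): 57.5000 mod 60 = 57.5000; 42.0000 mod 60 = 42.0000

Answer: 57.5000 42.0000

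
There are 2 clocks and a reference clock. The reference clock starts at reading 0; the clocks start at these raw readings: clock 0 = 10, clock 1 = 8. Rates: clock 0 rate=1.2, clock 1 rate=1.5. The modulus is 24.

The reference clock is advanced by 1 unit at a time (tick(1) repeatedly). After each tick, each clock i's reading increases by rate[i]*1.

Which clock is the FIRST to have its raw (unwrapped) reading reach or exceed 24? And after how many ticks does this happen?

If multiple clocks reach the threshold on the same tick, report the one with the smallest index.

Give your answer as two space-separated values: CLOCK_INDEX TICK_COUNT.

clock 0: start=10, rate=1.2, needs 24-10 = 14; ticks = ceil(14/1.2) = ceil(11.6667) = 12; reading at tick 12 = 10 + 1.2*12 = 24.4000
clock 1: start=8, rate=1.5, needs 24-8 = 16; ticks = ceil(16/1.5) = ceil(10.6667) = 11; reading at tick 11 = 8 + 1.5*11 = 24.5000
Minimum tick count = 11; winners = [1]; smallest index = 1

Answer: 1 11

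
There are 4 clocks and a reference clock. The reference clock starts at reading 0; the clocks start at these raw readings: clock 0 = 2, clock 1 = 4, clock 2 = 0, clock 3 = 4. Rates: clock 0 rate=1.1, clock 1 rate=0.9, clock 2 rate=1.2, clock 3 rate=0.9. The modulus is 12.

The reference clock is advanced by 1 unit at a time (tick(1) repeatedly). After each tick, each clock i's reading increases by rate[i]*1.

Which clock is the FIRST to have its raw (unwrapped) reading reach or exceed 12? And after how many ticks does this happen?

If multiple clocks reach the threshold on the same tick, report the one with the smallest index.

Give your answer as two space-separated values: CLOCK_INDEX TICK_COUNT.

clock 0: start=2, rate=1.1, needs 12-2 = 10; ticks = ceil(10/1.1) = ceil(9.0909) = 10; reading at tick 10 = 2 + 1.1*10 = 13.0000
clock 1: start=4, rate=0.9, needs 12-4 = 8; ticks = ceil(8/0.9) = ceil(8.8889) = 9; reading at tick 9 = 4 + 0.9*9 = 12.1000
clock 2: start=0, rate=1.2, needs 12-0 = 12; ticks = ceil(12/1.2) = ceil(10.0000) = 10; reading at tick 10 = 0 + 1.2*10 = 12.0000
clock 3: start=4, rate=0.9, needs 12-4 = 8; ticks = ceil(8/0.9) = ceil(8.8889) = 9; reading at tick 9 = 4 + 0.9*9 = 12.1000
Minimum tick count = 9; winners = [1, 3]; smallest index = 1

Answer: 1 9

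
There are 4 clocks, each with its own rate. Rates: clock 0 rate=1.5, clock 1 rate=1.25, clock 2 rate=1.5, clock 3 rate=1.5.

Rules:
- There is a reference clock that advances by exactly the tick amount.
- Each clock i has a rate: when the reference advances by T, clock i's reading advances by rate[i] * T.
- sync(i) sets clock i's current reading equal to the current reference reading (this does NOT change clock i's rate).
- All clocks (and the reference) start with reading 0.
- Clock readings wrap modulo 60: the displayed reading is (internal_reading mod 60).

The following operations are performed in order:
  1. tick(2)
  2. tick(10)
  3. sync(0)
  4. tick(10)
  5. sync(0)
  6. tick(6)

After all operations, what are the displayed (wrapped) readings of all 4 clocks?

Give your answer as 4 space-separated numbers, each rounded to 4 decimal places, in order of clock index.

Answer: 31.0000 35.0000 42.0000 42.0000

Derivation:
After op 1 tick(2): ref=2.0000 raw=[3.0000 2.5000 3.0000 3.0000]
After op 2 tick(10): ref=12.0000 raw=[18.0000 15.0000 18.0000 18.0000]
After op 3 sync(0): ref=12.0000 raw=[12.0000 15.0000 18.0000 18.0000]
After op 4 tick(10): ref=22.0000 raw=[27.0000 27.5000 33.0000 33.0000]
After op 5 sync(0): ref=22.0000 raw=[22.0000 27.5000 33.0000 33.0000]
After op 6 tick(6): ref=28.0000 raw=[31.0000 35.0000 42.0000 42.0000]
Wrap final raw readings (mod 60): 31.0000 mod 60 = 31.0000; 35.0000 mod 60 = 35.0000; 42.0000 mod 60 = 42.0000; 42.0000 mod 60 = 42.0000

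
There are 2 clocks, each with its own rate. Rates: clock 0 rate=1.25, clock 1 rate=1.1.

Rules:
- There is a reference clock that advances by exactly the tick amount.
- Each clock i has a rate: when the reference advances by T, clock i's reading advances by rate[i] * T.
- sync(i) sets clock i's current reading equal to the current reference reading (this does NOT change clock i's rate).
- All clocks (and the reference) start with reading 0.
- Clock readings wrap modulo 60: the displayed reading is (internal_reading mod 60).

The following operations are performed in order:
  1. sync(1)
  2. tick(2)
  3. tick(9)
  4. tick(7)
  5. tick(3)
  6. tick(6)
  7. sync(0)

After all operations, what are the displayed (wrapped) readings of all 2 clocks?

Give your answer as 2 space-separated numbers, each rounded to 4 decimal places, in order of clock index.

After op 1 sync(1): ref=0.0000 raw=[0.0000 0.0000]
After op 2 tick(2): ref=2.0000 raw=[2.5000 2.2000]
After op 3 tick(9): ref=11.0000 raw=[13.7500 12.1000]
After op 4 tick(7): ref=18.0000 raw=[22.5000 19.8000]
After op 5 tick(3): ref=21.0000 raw=[26.2500 23.1000]
After op 6 tick(6): ref=27.0000 raw=[33.7500 29.7000]
After op 7 sync(0): ref=27.0000 raw=[27.0000 29.7000]
Wrap final raw readings (mod 60): 27.0000 mod 60 = 27.0000; 29.7000 mod 60 = 29.7000

Answer: 27.0000 29.7000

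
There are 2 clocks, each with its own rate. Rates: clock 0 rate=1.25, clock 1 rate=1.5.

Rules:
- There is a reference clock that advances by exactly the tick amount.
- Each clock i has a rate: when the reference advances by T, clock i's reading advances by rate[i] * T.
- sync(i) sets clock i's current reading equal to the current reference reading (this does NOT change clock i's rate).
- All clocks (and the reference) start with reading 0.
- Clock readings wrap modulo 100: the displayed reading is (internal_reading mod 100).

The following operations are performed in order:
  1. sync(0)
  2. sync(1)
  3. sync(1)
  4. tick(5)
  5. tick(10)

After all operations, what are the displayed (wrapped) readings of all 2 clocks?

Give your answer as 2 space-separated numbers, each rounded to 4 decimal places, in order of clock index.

After op 1 sync(0): ref=0.0000 raw=[0.0000 0.0000]
After op 2 sync(1): ref=0.0000 raw=[0.0000 0.0000]
After op 3 sync(1): ref=0.0000 raw=[0.0000 0.0000]
After op 4 tick(5): ref=5.0000 raw=[6.2500 7.5000]
After op 5 tick(10): ref=15.0000 raw=[18.7500 22.5000]
Wrap final raw readings (mod 100): 18.7500 mod 100 = 18.7500; 22.5000 mod 100 = 22.5000

Answer: 18.7500 22.5000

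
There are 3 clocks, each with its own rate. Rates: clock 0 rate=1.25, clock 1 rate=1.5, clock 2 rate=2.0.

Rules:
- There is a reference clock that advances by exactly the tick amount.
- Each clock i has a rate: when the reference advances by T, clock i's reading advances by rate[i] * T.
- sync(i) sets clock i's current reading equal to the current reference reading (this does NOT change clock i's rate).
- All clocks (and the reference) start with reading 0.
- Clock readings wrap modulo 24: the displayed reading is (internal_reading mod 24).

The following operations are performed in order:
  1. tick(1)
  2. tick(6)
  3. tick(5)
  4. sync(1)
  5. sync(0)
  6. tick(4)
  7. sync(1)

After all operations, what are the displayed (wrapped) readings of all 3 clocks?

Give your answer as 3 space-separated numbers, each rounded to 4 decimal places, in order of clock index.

Answer: 17.0000 16.0000 8.0000

Derivation:
After op 1 tick(1): ref=1.0000 raw=[1.2500 1.5000 2.0000]
After op 2 tick(6): ref=7.0000 raw=[8.7500 10.5000 14.0000]
After op 3 tick(5): ref=12.0000 raw=[15.0000 18.0000 24.0000]
After op 4 sync(1): ref=12.0000 raw=[15.0000 12.0000 24.0000]
After op 5 sync(0): ref=12.0000 raw=[12.0000 12.0000 24.0000]
After op 6 tick(4): ref=16.0000 raw=[17.0000 18.0000 32.0000]
After op 7 sync(1): ref=16.0000 raw=[17.0000 16.0000 32.0000]
Wrap final raw readings (mod 24): 17.0000 mod 24 = 17.0000; 16.0000 mod 24 = 16.0000; 32.0000 mod 24 = 8.0000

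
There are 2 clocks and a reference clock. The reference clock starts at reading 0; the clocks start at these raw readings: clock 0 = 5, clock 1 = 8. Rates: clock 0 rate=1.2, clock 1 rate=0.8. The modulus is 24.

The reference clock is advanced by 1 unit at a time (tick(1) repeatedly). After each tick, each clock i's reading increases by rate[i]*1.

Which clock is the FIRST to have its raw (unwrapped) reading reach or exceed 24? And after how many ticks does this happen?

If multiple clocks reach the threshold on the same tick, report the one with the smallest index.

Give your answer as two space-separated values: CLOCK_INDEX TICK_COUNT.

clock 0: start=5, rate=1.2, needs 24-5 = 19; ticks = ceil(19/1.2) = ceil(15.8333) = 16; reading at tick 16 = 5 + 1.2*16 = 24.2000
clock 1: start=8, rate=0.8, needs 24-8 = 16; ticks = ceil(16/0.8) = ceil(20.0000) = 20; reading at tick 20 = 8 + 0.8*20 = 24.0000
Minimum tick count = 16; winners = [0]; smallest index = 0

Answer: 0 16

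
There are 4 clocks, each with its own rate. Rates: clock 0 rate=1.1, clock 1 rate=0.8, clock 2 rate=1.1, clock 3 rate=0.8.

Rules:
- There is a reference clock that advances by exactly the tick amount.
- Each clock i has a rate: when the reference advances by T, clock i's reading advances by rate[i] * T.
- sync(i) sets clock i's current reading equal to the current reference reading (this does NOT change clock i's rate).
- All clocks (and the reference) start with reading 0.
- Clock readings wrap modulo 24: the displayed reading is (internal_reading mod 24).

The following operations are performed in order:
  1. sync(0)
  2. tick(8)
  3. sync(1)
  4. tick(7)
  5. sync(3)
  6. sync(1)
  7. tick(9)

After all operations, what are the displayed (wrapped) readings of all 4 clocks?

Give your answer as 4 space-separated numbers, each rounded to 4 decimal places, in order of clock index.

Answer: 2.4000 22.2000 2.4000 22.2000

Derivation:
After op 1 sync(0): ref=0.0000 raw=[0.0000 0.0000 0.0000 0.0000]
After op 2 tick(8): ref=8.0000 raw=[8.8000 6.4000 8.8000 6.4000]
After op 3 sync(1): ref=8.0000 raw=[8.8000 8.0000 8.8000 6.4000]
After op 4 tick(7): ref=15.0000 raw=[16.5000 13.6000 16.5000 12.0000]
After op 5 sync(3): ref=15.0000 raw=[16.5000 13.6000 16.5000 15.0000]
After op 6 sync(1): ref=15.0000 raw=[16.5000 15.0000 16.5000 15.0000]
After op 7 tick(9): ref=24.0000 raw=[26.4000 22.2000 26.4000 22.2000]
Wrap final raw readings (mod 24): 26.4000 mod 24 = 2.4000; 22.2000 mod 24 = 22.2000; 26.4000 mod 24 = 2.4000; 22.2000 mod 24 = 22.2000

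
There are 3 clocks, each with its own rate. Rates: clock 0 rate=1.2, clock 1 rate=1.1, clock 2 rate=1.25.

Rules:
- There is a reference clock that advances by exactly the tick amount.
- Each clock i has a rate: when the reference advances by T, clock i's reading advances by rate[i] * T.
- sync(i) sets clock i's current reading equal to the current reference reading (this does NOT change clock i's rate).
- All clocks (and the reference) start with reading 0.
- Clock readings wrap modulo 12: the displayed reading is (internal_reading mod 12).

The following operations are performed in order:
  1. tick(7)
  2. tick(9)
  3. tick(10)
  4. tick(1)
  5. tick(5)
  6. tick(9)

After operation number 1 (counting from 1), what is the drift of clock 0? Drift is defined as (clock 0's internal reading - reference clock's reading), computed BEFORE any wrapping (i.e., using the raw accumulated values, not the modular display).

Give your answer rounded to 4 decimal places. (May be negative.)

After op 1 tick(7): ref=7.0000 raw=[8.4000 7.7000 8.7500]
Drift of clock 0 after op 1: 8.4000 - 7.0000 = 1.4000

Answer: 1.4000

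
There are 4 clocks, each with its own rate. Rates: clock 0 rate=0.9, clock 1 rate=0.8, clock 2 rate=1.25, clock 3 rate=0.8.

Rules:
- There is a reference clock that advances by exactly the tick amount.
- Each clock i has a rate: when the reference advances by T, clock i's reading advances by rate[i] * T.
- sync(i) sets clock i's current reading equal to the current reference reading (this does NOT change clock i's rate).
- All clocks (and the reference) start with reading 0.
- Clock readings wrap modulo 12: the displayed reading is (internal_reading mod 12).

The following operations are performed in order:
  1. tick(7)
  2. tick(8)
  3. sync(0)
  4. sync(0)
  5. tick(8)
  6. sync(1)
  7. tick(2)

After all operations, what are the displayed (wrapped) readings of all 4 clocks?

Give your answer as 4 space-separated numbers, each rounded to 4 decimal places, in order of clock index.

After op 1 tick(7): ref=7.0000 raw=[6.3000 5.6000 8.7500 5.6000]
After op 2 tick(8): ref=15.0000 raw=[13.5000 12.0000 18.7500 12.0000]
After op 3 sync(0): ref=15.0000 raw=[15.0000 12.0000 18.7500 12.0000]
After op 4 sync(0): ref=15.0000 raw=[15.0000 12.0000 18.7500 12.0000]
After op 5 tick(8): ref=23.0000 raw=[22.2000 18.4000 28.7500 18.4000]
After op 6 sync(1): ref=23.0000 raw=[22.2000 23.0000 28.7500 18.4000]
After op 7 tick(2): ref=25.0000 raw=[24.0000 24.6000 31.2500 20.0000]
Wrap final raw readings (mod 12): 24.0000 mod 12 = 0.0000; 24.6000 mod 12 = 0.6000; 31.2500 mod 12 = 7.2500; 20.0000 mod 12 = 8.0000

Answer: 0.0000 0.6000 7.2500 8.0000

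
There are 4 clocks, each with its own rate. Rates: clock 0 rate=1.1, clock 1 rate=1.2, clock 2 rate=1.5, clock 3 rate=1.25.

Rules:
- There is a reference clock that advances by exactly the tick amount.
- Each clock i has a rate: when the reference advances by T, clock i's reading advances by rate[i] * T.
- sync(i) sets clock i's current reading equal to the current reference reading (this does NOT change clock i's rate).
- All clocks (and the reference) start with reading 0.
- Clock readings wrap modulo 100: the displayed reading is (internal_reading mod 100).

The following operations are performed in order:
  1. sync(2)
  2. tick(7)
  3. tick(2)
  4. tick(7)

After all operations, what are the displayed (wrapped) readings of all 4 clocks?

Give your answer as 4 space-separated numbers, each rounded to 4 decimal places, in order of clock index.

Answer: 17.6000 19.2000 24.0000 20.0000

Derivation:
After op 1 sync(2): ref=0.0000 raw=[0.0000 0.0000 0.0000 0.0000]
After op 2 tick(7): ref=7.0000 raw=[7.7000 8.4000 10.5000 8.7500]
After op 3 tick(2): ref=9.0000 raw=[9.9000 10.8000 13.5000 11.2500]
After op 4 tick(7): ref=16.0000 raw=[17.6000 19.2000 24.0000 20.0000]
Wrap final raw readings (mod 100): 17.6000 mod 100 = 17.6000; 19.2000 mod 100 = 19.2000; 24.0000 mod 100 = 24.0000; 20.0000 mod 100 = 20.0000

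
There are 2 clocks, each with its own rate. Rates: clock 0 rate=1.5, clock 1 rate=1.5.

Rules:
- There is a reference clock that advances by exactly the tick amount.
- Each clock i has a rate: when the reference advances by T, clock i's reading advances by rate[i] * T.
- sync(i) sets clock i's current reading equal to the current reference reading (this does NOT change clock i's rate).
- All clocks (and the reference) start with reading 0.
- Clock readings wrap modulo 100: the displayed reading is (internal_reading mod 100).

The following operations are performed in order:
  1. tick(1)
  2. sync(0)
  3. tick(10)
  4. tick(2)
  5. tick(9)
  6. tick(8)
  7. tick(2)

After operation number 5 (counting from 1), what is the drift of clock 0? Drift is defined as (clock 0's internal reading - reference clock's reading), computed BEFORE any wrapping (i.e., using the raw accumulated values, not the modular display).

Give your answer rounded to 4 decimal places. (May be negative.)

After op 1 tick(1): ref=1.0000 raw=[1.5000 1.5000]
After op 2 sync(0): ref=1.0000 raw=[1.0000 1.5000]
After op 3 tick(10): ref=11.0000 raw=[16.0000 16.5000]
After op 4 tick(2): ref=13.0000 raw=[19.0000 19.5000]
After op 5 tick(9): ref=22.0000 raw=[32.5000 33.0000]
Drift of clock 0 after op 5: 32.5000 - 22.0000 = 10.5000

Answer: 10.5000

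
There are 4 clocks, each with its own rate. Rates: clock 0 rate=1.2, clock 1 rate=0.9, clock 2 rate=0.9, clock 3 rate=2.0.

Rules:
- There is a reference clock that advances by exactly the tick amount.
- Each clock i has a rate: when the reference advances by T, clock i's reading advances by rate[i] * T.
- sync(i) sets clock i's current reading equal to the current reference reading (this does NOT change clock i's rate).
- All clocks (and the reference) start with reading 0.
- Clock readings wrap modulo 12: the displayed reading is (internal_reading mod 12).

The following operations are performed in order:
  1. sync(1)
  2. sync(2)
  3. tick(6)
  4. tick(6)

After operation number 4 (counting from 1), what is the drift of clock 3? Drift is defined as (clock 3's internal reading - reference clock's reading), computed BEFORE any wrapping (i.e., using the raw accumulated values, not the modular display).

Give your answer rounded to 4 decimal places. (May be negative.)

After op 1 sync(1): ref=0.0000 raw=[0.0000 0.0000 0.0000 0.0000]
After op 2 sync(2): ref=0.0000 raw=[0.0000 0.0000 0.0000 0.0000]
After op 3 tick(6): ref=6.0000 raw=[7.2000 5.4000 5.4000 12.0000]
After op 4 tick(6): ref=12.0000 raw=[14.4000 10.8000 10.8000 24.0000]
Drift of clock 3 after op 4: 24.0000 - 12.0000 = 12.0000

Answer: 12.0000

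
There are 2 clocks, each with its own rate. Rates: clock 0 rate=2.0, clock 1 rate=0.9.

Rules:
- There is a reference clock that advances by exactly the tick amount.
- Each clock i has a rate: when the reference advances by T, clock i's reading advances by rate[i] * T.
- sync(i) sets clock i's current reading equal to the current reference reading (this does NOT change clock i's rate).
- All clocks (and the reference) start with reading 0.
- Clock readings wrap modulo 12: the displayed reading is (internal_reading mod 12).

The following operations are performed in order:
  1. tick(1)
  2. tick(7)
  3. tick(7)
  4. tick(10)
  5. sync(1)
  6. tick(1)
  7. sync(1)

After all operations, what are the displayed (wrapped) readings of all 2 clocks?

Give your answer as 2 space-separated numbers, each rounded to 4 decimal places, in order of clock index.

After op 1 tick(1): ref=1.0000 raw=[2.0000 0.9000]
After op 2 tick(7): ref=8.0000 raw=[16.0000 7.2000]
After op 3 tick(7): ref=15.0000 raw=[30.0000 13.5000]
After op 4 tick(10): ref=25.0000 raw=[50.0000 22.5000]
After op 5 sync(1): ref=25.0000 raw=[50.0000 25.0000]
After op 6 tick(1): ref=26.0000 raw=[52.0000 25.9000]
After op 7 sync(1): ref=26.0000 raw=[52.0000 26.0000]
Wrap final raw readings (mod 12): 52.0000 mod 12 = 4.0000; 26.0000 mod 12 = 2.0000

Answer: 4.0000 2.0000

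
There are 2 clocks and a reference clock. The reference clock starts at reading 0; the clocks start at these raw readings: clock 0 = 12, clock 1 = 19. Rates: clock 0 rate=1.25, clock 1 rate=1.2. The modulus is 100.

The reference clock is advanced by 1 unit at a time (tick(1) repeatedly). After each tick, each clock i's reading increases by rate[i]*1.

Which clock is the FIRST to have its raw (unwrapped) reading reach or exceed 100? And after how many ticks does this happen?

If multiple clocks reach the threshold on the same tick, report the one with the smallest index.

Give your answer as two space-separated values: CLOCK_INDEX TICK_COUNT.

Answer: 1 68

Derivation:
clock 0: start=12, rate=1.25, needs 100-12 = 88; ticks = ceil(88/1.25) = ceil(70.4000) = 71; reading at tick 71 = 12 + 1.25*71 = 100.7500
clock 1: start=19, rate=1.2, needs 100-19 = 81; ticks = ceil(81/1.2) = ceil(67.5000) = 68; reading at tick 68 = 19 + 1.2*68 = 100.6000
Minimum tick count = 68; winners = [1]; smallest index = 1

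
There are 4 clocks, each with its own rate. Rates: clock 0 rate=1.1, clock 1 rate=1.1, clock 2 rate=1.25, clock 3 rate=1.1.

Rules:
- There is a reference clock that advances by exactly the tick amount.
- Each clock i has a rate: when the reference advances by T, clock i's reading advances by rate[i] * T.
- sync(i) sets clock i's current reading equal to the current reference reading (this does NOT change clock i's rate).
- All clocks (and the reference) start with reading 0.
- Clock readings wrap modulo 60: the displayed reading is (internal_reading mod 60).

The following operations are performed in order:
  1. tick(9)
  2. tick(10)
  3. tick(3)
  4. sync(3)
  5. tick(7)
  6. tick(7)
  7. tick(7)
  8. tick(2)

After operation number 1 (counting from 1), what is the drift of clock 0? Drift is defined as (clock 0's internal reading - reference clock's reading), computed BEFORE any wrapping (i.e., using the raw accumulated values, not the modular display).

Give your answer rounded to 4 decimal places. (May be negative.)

Answer: 0.9000

Derivation:
After op 1 tick(9): ref=9.0000 raw=[9.9000 9.9000 11.2500 9.9000]
Drift of clock 0 after op 1: 9.9000 - 9.0000 = 0.9000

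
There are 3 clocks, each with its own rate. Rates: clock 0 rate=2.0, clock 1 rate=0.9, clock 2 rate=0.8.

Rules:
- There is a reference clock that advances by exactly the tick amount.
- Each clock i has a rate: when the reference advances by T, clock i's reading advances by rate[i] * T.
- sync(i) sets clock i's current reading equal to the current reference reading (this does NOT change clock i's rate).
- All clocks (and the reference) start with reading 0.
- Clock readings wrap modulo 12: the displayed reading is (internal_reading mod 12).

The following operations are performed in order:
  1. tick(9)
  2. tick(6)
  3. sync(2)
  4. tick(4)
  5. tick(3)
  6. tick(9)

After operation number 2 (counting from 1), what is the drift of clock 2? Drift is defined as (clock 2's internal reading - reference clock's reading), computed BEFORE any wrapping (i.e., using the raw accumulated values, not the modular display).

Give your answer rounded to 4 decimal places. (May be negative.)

After op 1 tick(9): ref=9.0000 raw=[18.0000 8.1000 7.2000]
After op 2 tick(6): ref=15.0000 raw=[30.0000 13.5000 12.0000]
Drift of clock 2 after op 2: 12.0000 - 15.0000 = -3.0000

Answer: -3.0000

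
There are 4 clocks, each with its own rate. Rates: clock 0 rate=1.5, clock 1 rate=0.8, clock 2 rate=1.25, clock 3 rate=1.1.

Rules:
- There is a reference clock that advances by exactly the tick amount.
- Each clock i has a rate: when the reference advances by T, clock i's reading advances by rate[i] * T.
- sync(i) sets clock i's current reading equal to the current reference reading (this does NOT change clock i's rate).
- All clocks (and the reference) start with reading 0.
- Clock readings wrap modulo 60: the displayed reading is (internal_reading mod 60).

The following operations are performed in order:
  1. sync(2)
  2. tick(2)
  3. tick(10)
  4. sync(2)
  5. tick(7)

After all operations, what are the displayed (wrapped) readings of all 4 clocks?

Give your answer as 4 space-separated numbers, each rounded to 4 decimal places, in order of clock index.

After op 1 sync(2): ref=0.0000 raw=[0.0000 0.0000 0.0000 0.0000]
After op 2 tick(2): ref=2.0000 raw=[3.0000 1.6000 2.5000 2.2000]
After op 3 tick(10): ref=12.0000 raw=[18.0000 9.6000 15.0000 13.2000]
After op 4 sync(2): ref=12.0000 raw=[18.0000 9.6000 12.0000 13.2000]
After op 5 tick(7): ref=19.0000 raw=[28.5000 15.2000 20.7500 20.9000]
Wrap final raw readings (mod 60): 28.5000 mod 60 = 28.5000; 15.2000 mod 60 = 15.2000; 20.7500 mod 60 = 20.7500; 20.9000 mod 60 = 20.9000

Answer: 28.5000 15.2000 20.7500 20.9000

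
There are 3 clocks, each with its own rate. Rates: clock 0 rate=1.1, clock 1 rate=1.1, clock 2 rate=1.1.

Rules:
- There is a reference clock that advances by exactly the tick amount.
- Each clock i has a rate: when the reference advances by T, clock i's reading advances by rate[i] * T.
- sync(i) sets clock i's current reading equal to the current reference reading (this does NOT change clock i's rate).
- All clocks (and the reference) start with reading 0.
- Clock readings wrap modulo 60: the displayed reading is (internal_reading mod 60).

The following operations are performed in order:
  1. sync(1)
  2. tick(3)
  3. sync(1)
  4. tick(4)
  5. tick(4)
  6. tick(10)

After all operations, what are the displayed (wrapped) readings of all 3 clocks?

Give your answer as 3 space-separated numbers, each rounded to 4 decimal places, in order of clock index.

After op 1 sync(1): ref=0.0000 raw=[0.0000 0.0000 0.0000]
After op 2 tick(3): ref=3.0000 raw=[3.3000 3.3000 3.3000]
After op 3 sync(1): ref=3.0000 raw=[3.3000 3.0000 3.3000]
After op 4 tick(4): ref=7.0000 raw=[7.7000 7.4000 7.7000]
After op 5 tick(4): ref=11.0000 raw=[12.1000 11.8000 12.1000]
After op 6 tick(10): ref=21.0000 raw=[23.1000 22.8000 23.1000]
Wrap final raw readings (mod 60): 23.1000 mod 60 = 23.1000; 22.8000 mod 60 = 22.8000; 23.1000 mod 60 = 23.1000

Answer: 23.1000 22.8000 23.1000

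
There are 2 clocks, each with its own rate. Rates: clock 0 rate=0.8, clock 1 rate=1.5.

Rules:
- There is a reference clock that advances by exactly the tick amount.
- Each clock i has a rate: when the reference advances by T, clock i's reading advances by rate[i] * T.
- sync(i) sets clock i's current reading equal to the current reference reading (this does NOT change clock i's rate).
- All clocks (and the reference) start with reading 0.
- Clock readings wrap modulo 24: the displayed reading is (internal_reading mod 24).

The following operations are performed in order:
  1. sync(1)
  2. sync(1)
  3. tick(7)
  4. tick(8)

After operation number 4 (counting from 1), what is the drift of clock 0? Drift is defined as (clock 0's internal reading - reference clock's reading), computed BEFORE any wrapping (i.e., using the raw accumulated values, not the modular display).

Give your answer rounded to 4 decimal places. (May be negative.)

Answer: -3.0000

Derivation:
After op 1 sync(1): ref=0.0000 raw=[0.0000 0.0000]
After op 2 sync(1): ref=0.0000 raw=[0.0000 0.0000]
After op 3 tick(7): ref=7.0000 raw=[5.6000 10.5000]
After op 4 tick(8): ref=15.0000 raw=[12.0000 22.5000]
Drift of clock 0 after op 4: 12.0000 - 15.0000 = -3.0000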